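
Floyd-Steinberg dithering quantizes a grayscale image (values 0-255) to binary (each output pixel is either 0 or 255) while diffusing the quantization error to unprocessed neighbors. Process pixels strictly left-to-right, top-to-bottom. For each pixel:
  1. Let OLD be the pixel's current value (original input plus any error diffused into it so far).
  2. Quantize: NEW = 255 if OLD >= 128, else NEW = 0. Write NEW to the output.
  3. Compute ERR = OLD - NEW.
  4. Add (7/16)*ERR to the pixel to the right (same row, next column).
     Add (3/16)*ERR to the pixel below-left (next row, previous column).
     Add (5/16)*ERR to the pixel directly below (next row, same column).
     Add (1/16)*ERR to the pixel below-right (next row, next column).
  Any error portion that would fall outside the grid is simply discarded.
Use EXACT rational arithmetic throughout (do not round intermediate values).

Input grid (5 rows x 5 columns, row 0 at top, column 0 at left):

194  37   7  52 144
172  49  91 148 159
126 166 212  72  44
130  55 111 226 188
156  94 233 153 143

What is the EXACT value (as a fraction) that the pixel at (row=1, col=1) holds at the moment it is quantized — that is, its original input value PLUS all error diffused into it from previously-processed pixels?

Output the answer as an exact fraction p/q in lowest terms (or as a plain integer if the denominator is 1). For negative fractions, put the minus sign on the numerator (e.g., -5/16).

(0,0): OLD=194 → NEW=255, ERR=-61
(0,1): OLD=165/16 → NEW=0, ERR=165/16
(0,2): OLD=2947/256 → NEW=0, ERR=2947/256
(0,3): OLD=233621/4096 → NEW=0, ERR=233621/4096
(0,4): OLD=11072531/65536 → NEW=255, ERR=-5639149/65536
(1,0): OLD=39647/256 → NEW=255, ERR=-25633/256
(1,1): OLD=13849/2048 → NEW=0, ERR=13849/2048
Target (1,1): original=49, with diffused error = 13849/2048

Answer: 13849/2048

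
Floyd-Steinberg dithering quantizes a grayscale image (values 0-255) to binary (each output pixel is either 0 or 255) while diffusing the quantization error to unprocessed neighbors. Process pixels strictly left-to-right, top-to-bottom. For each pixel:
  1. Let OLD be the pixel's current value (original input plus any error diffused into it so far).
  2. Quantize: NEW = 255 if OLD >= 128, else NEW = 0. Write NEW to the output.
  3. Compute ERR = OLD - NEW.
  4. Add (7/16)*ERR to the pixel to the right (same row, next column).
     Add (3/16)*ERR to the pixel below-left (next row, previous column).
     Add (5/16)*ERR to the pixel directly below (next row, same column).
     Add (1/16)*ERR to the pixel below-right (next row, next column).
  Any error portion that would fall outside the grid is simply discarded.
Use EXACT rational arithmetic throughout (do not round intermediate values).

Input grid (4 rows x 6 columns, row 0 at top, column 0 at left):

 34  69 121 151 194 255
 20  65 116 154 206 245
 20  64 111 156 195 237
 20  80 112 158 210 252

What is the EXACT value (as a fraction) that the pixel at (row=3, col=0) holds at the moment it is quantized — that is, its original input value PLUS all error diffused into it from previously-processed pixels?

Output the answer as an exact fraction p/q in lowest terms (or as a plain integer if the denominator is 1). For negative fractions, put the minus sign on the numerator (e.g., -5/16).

Answer: 463066025/8388608

Derivation:
(0,0): OLD=34 → NEW=0, ERR=34
(0,1): OLD=671/8 → NEW=0, ERR=671/8
(0,2): OLD=20185/128 → NEW=255, ERR=-12455/128
(0,3): OLD=222063/2048 → NEW=0, ERR=222063/2048
(0,4): OLD=7911433/32768 → NEW=255, ERR=-444407/32768
(0,5): OLD=130582591/524288 → NEW=255, ERR=-3110849/524288
(1,0): OLD=5933/128 → NEW=0, ERR=5933/128
(1,1): OLD=97659/1024 → NEW=0, ERR=97659/1024
(1,2): OLD=5009879/32768 → NEW=255, ERR=-3345961/32768
(1,3): OLD=17640491/131072 → NEW=255, ERR=-15782869/131072
(1,4): OLD=1298095937/8388608 → NEW=255, ERR=-840999103/8388608
(1,5): OLD=26633713527/134217728 → NEW=255, ERR=-7591807113/134217728
(2,0): OLD=857977/16384 → NEW=0, ERR=857977/16384
(2,1): OLD=52672515/524288 → NEW=0, ERR=52672515/524288
(2,2): OLD=892773193/8388608 → NEW=0, ERR=892773193/8388608
(2,3): OLD=9378648257/67108864 → NEW=255, ERR=-7734112063/67108864
(2,4): OLD=204264735043/2147483648 → NEW=0, ERR=204264735043/2147483648
(2,5): OLD=8750470799109/34359738368 → NEW=255, ERR=-11262484731/34359738368
(3,0): OLD=463066025/8388608 → NEW=0, ERR=463066025/8388608
Target (3,0): original=20, with diffused error = 463066025/8388608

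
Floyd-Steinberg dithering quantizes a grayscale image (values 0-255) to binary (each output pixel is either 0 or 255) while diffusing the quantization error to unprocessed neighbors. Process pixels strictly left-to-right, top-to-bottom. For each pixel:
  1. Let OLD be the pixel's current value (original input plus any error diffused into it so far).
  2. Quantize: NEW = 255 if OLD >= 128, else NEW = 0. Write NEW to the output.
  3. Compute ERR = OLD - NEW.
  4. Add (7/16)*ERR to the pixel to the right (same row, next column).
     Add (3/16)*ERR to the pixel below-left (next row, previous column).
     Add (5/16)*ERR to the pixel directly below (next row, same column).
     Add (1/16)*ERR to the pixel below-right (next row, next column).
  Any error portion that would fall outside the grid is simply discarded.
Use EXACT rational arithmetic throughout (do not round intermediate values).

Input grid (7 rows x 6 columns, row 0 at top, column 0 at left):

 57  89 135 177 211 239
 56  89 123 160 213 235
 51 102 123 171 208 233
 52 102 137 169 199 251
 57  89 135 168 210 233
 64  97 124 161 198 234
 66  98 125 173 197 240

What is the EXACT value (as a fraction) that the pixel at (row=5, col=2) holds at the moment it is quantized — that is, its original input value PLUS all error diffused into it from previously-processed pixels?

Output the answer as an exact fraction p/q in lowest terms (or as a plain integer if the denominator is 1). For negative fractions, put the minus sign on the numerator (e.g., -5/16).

(0,0): OLD=57 → NEW=0, ERR=57
(0,1): OLD=1823/16 → NEW=0, ERR=1823/16
(0,2): OLD=47321/256 → NEW=255, ERR=-17959/256
(0,3): OLD=599279/4096 → NEW=255, ERR=-445201/4096
(0,4): OLD=10711689/65536 → NEW=255, ERR=-5999991/65536
(0,5): OLD=208609727/1048576 → NEW=255, ERR=-58777153/1048576
(1,0): OLD=24365/256 → NEW=0, ERR=24365/256
(1,1): OLD=320827/2048 → NEW=255, ERR=-201413/2048
(1,2): OLD=2935511/65536 → NEW=0, ERR=2935511/65536
(1,3): OLD=32526795/262144 → NEW=0, ERR=32526795/262144
(1,4): OLD=3713995073/16777216 → NEW=255, ERR=-564195007/16777216
(1,5): OLD=52894797175/268435456 → NEW=255, ERR=-15556244105/268435456
(2,0): OLD=2041529/32768 → NEW=0, ERR=2041529/32768
(2,1): OLD=118354051/1048576 → NEW=0, ERR=118354051/1048576
(2,2): OLD=3414114889/16777216 → NEW=255, ERR=-864075191/16777216
(2,3): OLD=24660708417/134217728 → NEW=255, ERR=-9564812223/134217728
(2,4): OLD=700948931651/4294967296 → NEW=255, ERR=-394267728829/4294967296
(2,5): OLD=11862830527493/68719476736 → NEW=255, ERR=-5660636040187/68719476736
(3,0): OLD=1554122025/16777216 → NEW=0, ERR=1554122025/16777216
(3,1): OLD=23090316021/134217728 → NEW=255, ERR=-11135204619/134217728
(3,2): OLD=84075350831/1073741824 → NEW=0, ERR=84075350831/1073741824
(3,3): OLD=11033325000589/68719476736 → NEW=255, ERR=-6490141567091/68719476736
(3,4): OLD=59975656336365/549755813888 → NEW=0, ERR=59975656336365/549755813888
(3,5): OLD=2350757232031171/8796093022208 → NEW=255, ERR=107753511368131/8796093022208
(4,0): OLD=151165835079/2147483648 → NEW=0, ERR=151165835079/2147483648
(4,1): OLD=3928740914971/34359738368 → NEW=0, ERR=3928740914971/34359738368
(4,2): OLD=205168905359073/1099511627776 → NEW=255, ERR=-75206559723807/1099511627776
(4,3): OLD=2355777109297093/17592186044416 → NEW=255, ERR=-2130230332028987/17592186044416
(4,4): OLD=52779282625886741/281474976710656 → NEW=255, ERR=-18996836435330539/281474976710656
(4,5): OLD=964308955993131635/4503599627370496 → NEW=255, ERR=-184108948986344845/4503599627370496
(5,0): OLD=59063861640065/549755813888 → NEW=0, ERR=59063861640065/549755813888
(5,1): OLD=3013711884053649/17592186044416 → NEW=255, ERR=-1472295557272431/17592186044416
(5,2): OLD=7100563892843979/140737488355328 → NEW=0, ERR=7100563892843979/140737488355328
Target (5,2): original=124, with diffused error = 7100563892843979/140737488355328

Answer: 7100563892843979/140737488355328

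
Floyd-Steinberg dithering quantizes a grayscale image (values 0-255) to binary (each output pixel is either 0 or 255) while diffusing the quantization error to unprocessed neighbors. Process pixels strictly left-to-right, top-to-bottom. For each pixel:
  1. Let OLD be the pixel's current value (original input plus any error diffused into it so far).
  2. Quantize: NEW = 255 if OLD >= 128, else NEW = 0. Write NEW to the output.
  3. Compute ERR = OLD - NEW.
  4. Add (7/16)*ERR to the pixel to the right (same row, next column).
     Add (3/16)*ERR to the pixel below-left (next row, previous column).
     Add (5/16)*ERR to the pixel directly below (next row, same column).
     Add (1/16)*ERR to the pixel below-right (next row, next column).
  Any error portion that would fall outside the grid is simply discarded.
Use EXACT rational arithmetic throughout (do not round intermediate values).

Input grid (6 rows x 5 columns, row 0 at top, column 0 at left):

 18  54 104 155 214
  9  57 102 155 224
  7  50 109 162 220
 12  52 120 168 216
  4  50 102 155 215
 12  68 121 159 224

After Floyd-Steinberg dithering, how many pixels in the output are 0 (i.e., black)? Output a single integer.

(0,0): OLD=18 → NEW=0, ERR=18
(0,1): OLD=495/8 → NEW=0, ERR=495/8
(0,2): OLD=16777/128 → NEW=255, ERR=-15863/128
(0,3): OLD=206399/2048 → NEW=0, ERR=206399/2048
(0,4): OLD=8457145/32768 → NEW=255, ERR=101305/32768
(1,0): OLD=3357/128 → NEW=0, ERR=3357/128
(1,1): OLD=67275/1024 → NEW=0, ERR=67275/1024
(1,2): OLD=3761063/32768 → NEW=0, ERR=3761063/32768
(1,3): OLD=30086747/131072 → NEW=255, ERR=-3336613/131072
(1,4): OLD=461641393/2097152 → NEW=255, ERR=-73132367/2097152
(2,0): OLD=450793/16384 → NEW=0, ERR=450793/16384
(2,1): OLD=55432083/524288 → NEW=0, ERR=55432083/524288
(2,2): OLD=1597673337/8388608 → NEW=255, ERR=-541421703/8388608
(2,3): OLD=16970847579/134217728 → NEW=0, ERR=16970847579/134217728
(2,4): OLD=564423286461/2147483648 → NEW=255, ERR=16814956221/2147483648
(3,0): OLD=339086425/8388608 → NEW=0, ERR=339086425/8388608
(3,1): OLD=6197017189/67108864 → NEW=0, ERR=6197017189/67108864
(3,2): OLD=366245698151/2147483648 → NEW=255, ERR=-181362632089/2147483648
(3,3): OLD=721550792527/4294967296 → NEW=255, ERR=-373665867953/4294967296
(3,4): OLD=12938962584043/68719476736 → NEW=255, ERR=-4584503983637/68719476736
(4,0): OLD=36449475863/1073741824 → NEW=0, ERR=36449475863/1073741824
(4,1): OLD=2762520559255/34359738368 → NEW=0, ERR=2762520559255/34359738368
(4,2): OLD=55108618334137/549755813888 → NEW=0, ERR=55108618334137/549755813888
(4,3): OLD=1353551661869207/8796093022208 → NEW=255, ERR=-889452058793833/8796093022208
(4,4): OLD=20333045337743265/140737488355328 → NEW=255, ERR=-15555014192865375/140737488355328
(5,0): OLD=20716547582501/549755813888 → NEW=0, ERR=20716547582501/549755813888
(5,1): OLD=574069894986159/4398046511104 → NEW=255, ERR=-547431965345361/4398046511104
(5,2): OLD=11812727129678375/140737488355328 → NEW=0, ERR=11812727129678375/140737488355328
(5,3): OLD=84252964823784841/562949953421312 → NEW=255, ERR=-59299273298649719/562949953421312
(5,4): OLD=1234492504351321363/9007199254740992 → NEW=255, ERR=-1062343305607631597/9007199254740992
Output grid:
  Row 0: ..#.#  (3 black, running=3)
  Row 1: ...##  (3 black, running=6)
  Row 2: ..#.#  (3 black, running=9)
  Row 3: ..###  (2 black, running=11)
  Row 4: ...##  (3 black, running=14)
  Row 5: .#.##  (2 black, running=16)

Answer: 16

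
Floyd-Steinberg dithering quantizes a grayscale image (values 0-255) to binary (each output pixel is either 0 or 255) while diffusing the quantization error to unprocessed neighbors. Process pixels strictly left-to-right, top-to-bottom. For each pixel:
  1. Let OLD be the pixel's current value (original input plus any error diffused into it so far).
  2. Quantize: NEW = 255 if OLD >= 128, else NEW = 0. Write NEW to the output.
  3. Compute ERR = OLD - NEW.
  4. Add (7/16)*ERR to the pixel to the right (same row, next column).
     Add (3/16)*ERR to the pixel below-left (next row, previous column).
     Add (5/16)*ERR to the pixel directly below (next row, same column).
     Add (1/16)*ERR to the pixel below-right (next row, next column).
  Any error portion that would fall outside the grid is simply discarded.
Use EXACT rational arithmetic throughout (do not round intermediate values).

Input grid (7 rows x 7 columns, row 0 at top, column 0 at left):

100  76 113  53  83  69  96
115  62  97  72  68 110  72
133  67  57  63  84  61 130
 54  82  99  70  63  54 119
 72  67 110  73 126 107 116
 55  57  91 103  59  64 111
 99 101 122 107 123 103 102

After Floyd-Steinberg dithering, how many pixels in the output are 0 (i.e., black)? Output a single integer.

Answer: 33

Derivation:
(0,0): OLD=100 → NEW=0, ERR=100
(0,1): OLD=479/4 → NEW=0, ERR=479/4
(0,2): OLD=10585/64 → NEW=255, ERR=-5735/64
(0,3): OLD=14127/1024 → NEW=0, ERR=14127/1024
(0,4): OLD=1458761/16384 → NEW=0, ERR=1458761/16384
(0,5): OLD=28299263/262144 → NEW=0, ERR=28299263/262144
(0,6): OLD=600748025/4194304 → NEW=255, ERR=-468799495/4194304
(1,0): OLD=10797/64 → NEW=255, ERR=-5523/64
(1,1): OLD=26171/512 → NEW=0, ERR=26171/512
(1,2): OLD=1661847/16384 → NEW=0, ERR=1661847/16384
(1,3): OLD=8636395/65536 → NEW=255, ERR=-8075285/65536
(1,4): OLD=264319873/4194304 → NEW=0, ERR=264319873/4194304
(1,5): OLD=5231599761/33554432 → NEW=255, ERR=-3324780399/33554432
(1,6): OLD=251568735/536870912 → NEW=0, ERR=251568735/536870912
(2,0): OLD=947129/8192 → NEW=0, ERR=947129/8192
(2,1): OLD=38582467/262144 → NEW=255, ERR=-28264253/262144
(2,2): OLD=90669449/4194304 → NEW=0, ERR=90669449/4194304
(2,3): OLD=1748422913/33554432 → NEW=0, ERR=1748422913/33554432
(2,4): OLD=26900012401/268435456 → NEW=0, ERR=26900012401/268435456
(2,5): OLD=669191401755/8589934592 → NEW=0, ERR=669191401755/8589934592
(2,6): OLD=21720385480301/137438953472 → NEW=255, ERR=-13326547655059/137438953472
(3,0): OLD=293240297/4194304 → NEW=0, ERR=293240297/4194304
(3,1): OLD=3025703541/33554432 → NEW=0, ERR=3025703541/33554432
(3,2): OLD=39792183695/268435456 → NEW=255, ERR=-28658857585/268435456
(3,3): OLD=64118876521/1073741824 → NEW=0, ERR=64118876521/1073741824
(3,4): OLD=19008483609065/137438953472 → NEW=255, ERR=-16038449526295/137438953472
(3,5): OLD=16903292320139/1099511627776 → NEW=0, ERR=16903292320139/1099511627776
(3,6): OLD=1764387778748757/17592186044416 → NEW=0, ERR=1764387778748757/17592186044416
(4,0): OLD=59461428167/536870912 → NEW=0, ERR=59461428167/536870912
(4,1): OLD=1099393510619/8589934592 → NEW=0, ERR=1099393510619/8589934592
(4,2): OLD=20542055385653/137438953472 → NEW=255, ERR=-14504877749707/137438953472
(4,3): OLD=18620975359191/1099511627776 → NEW=0, ERR=18620975359191/1099511627776
(4,4): OLD=910895947288437/8796093022208 → NEW=0, ERR=910895947288437/8796093022208
(4,5): OLD=47462870952569941/281474976710656 → NEW=255, ERR=-24313248108647339/281474976710656
(4,6): OLD=497703085148302307/4503599627370496 → NEW=0, ERR=497703085148302307/4503599627370496
(5,0): OLD=15614237226177/137438953472 → NEW=0, ERR=15614237226177/137438953472
(5,1): OLD=147151479680427/1099511627776 → NEW=255, ERR=-133223985402453/1099511627776
(5,2): OLD=142355608836605/8796093022208 → NEW=0, ERR=142355608836605/8796093022208
(5,3): OLD=9020832621353361/70368744177664 → NEW=255, ERR=-8923197143950959/70368744177664
(5,4): OLD=93433434916393211/4503599627370496 → NEW=0, ERR=93433434916393211/4503599627370496
(5,5): OLD=2640074097303469963/36028797018963968 → NEW=0, ERR=2640074097303469963/36028797018963968
(5,6): OLD=99263689834829529797/576460752303423488 → NEW=255, ERR=-47733802002543459643/576460752303423488
(6,0): OLD=1966523951236905/17592186044416 → NEW=0, ERR=1966523951236905/17592186044416
(6,1): OLD=34389477492208637/281474976710656 → NEW=0, ERR=34389477492208637/281474976710656
(6,2): OLD=671758688408078295/4503599627370496 → NEW=255, ERR=-476659216571398185/4503599627370496
(6,3): OLD=935655668233858185/36028797018963968 → NEW=0, ERR=935655668233858185/36028797018963968
(6,4): OLD=10567893120227667955/72057594037927936 → NEW=255, ERR=-7806793359443955725/72057594037927936
(6,5): OLD=592790893113125936743/9223372036854775808 → NEW=0, ERR=592790893113125936743/9223372036854775808
(6,6): OLD=16059234224645087214945/147573952589676412928 → NEW=0, ERR=16059234224645087214945/147573952589676412928
Output grid:
  Row 0: ..#...#  (5 black, running=5)
  Row 1: #..#.#.  (4 black, running=9)
  Row 2: .#....#  (5 black, running=14)
  Row 3: ..#.#..  (5 black, running=19)
  Row 4: ..#..#.  (5 black, running=24)
  Row 5: .#.#..#  (4 black, running=28)
  Row 6: ..#.#..  (5 black, running=33)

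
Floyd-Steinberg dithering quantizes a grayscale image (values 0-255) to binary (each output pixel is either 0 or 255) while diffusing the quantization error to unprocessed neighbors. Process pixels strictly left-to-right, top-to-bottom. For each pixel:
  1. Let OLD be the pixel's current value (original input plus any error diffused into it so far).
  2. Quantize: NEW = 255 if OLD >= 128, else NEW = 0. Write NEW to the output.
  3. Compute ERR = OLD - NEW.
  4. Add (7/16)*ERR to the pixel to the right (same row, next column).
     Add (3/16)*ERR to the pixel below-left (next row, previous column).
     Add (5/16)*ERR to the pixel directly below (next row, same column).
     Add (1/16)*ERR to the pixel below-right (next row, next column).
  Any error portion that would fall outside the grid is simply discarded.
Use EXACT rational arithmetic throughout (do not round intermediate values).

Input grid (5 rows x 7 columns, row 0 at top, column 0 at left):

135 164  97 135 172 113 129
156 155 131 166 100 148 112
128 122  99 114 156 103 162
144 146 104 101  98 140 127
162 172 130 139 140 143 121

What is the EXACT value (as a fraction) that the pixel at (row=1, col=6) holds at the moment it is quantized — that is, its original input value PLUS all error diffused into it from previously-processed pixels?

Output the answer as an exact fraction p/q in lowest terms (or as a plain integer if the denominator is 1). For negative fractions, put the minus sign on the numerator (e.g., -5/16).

(0,0): OLD=135 → NEW=255, ERR=-120
(0,1): OLD=223/2 → NEW=0, ERR=223/2
(0,2): OLD=4665/32 → NEW=255, ERR=-3495/32
(0,3): OLD=44655/512 → NEW=0, ERR=44655/512
(0,4): OLD=1721609/8192 → NEW=255, ERR=-367351/8192
(0,5): OLD=12239679/131072 → NEW=0, ERR=12239679/131072
(0,6): OLD=356210361/2097152 → NEW=255, ERR=-178563399/2097152
(1,0): OLD=4461/32 → NEW=255, ERR=-3699/32
(1,1): OLD=28491/256 → NEW=0, ERR=28491/256
(1,2): OLD=1383479/8192 → NEW=255, ERR=-705481/8192
(1,3): OLD=4598803/32768 → NEW=255, ERR=-3757037/32768
(1,4): OLD=123280801/2097152 → NEW=0, ERR=123280801/2097152
(1,5): OLD=3089231905/16777216 → NEW=255, ERR=-1188958175/16777216
(1,6): OLD=16166206799/268435456 → NEW=0, ERR=16166206799/268435456
Target (1,6): original=112, with diffused error = 16166206799/268435456

Answer: 16166206799/268435456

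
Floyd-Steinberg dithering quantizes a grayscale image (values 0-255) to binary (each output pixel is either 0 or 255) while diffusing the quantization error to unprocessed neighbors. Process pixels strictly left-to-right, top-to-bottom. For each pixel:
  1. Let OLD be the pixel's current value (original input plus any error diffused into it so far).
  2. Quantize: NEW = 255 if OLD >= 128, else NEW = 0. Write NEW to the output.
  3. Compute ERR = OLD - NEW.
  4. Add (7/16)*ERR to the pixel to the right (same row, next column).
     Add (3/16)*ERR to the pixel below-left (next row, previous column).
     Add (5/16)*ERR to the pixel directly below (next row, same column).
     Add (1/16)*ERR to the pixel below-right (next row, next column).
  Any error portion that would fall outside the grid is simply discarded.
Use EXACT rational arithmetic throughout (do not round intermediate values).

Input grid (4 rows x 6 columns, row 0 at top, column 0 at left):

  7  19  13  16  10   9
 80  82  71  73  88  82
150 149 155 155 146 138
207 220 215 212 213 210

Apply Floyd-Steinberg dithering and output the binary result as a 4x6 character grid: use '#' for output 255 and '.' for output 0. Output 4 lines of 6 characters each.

Answer: ......
.#..#.
#.##.#
######

Derivation:
(0,0): OLD=7 → NEW=0, ERR=7
(0,1): OLD=353/16 → NEW=0, ERR=353/16
(0,2): OLD=5799/256 → NEW=0, ERR=5799/256
(0,3): OLD=106129/4096 → NEW=0, ERR=106129/4096
(0,4): OLD=1398263/65536 → NEW=0, ERR=1398263/65536
(0,5): OLD=19225025/1048576 → NEW=0, ERR=19225025/1048576
(1,0): OLD=22099/256 → NEW=0, ERR=22099/256
(1,1): OLD=268997/2048 → NEW=255, ERR=-253243/2048
(1,2): OLD=1980329/65536 → NEW=0, ERR=1980329/65536
(1,3): OLD=26144501/262144 → NEW=0, ERR=26144501/262144
(1,4): OLD=2405146175/16777216 → NEW=255, ERR=-1873043905/16777216
(1,5): OLD=10796357385/268435456 → NEW=0, ERR=10796357385/268435456
(2,0): OLD=5039431/32768 → NEW=255, ERR=-3316409/32768
(2,1): OLD=80887549/1048576 → NEW=0, ERR=80887549/1048576
(2,2): OLD=3509181239/16777216 → NEW=255, ERR=-769008841/16777216
(2,3): OLD=19739253311/134217728 → NEW=255, ERR=-14486267329/134217728
(2,4): OLD=333575011389/4294967296 → NEW=0, ERR=333575011389/4294967296
(2,5): OLD=12202522220411/68719476736 → NEW=255, ERR=-5320944347269/68719476736
(3,0): OLD=3184920919/16777216 → NEW=255, ERR=-1093269161/16777216
(3,1): OLD=26934446091/134217728 → NEW=255, ERR=-7291074549/134217728
(3,2): OLD=173402956561/1073741824 → NEW=255, ERR=-100401208559/1073741824
(3,3): OLD=10243351226611/68719476736 → NEW=255, ERR=-7280115341069/68719476736
(3,4): OLD=93270684162835/549755813888 → NEW=255, ERR=-46917048378605/549755813888
(3,5): OLD=1348620023580477/8796093022208 → NEW=255, ERR=-894383697082563/8796093022208
Row 0: ......
Row 1: .#..#.
Row 2: #.##.#
Row 3: ######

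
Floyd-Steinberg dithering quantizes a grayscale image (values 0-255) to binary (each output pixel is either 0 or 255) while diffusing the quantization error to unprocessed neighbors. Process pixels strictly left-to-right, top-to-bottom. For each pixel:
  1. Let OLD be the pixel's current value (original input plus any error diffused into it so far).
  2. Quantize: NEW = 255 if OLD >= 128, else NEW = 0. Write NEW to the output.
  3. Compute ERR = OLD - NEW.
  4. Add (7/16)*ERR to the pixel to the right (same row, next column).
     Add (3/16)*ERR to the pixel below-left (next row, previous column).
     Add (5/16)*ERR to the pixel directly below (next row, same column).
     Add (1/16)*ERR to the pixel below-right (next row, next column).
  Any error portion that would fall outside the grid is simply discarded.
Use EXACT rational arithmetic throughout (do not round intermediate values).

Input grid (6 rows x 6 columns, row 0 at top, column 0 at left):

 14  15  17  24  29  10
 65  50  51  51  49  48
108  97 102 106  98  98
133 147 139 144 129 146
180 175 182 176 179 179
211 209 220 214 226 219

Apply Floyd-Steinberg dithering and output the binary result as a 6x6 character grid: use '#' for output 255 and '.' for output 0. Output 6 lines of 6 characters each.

Answer: ......
......
#.##.#
.#.#.#
#####.
##.###

Derivation:
(0,0): OLD=14 → NEW=0, ERR=14
(0,1): OLD=169/8 → NEW=0, ERR=169/8
(0,2): OLD=3359/128 → NEW=0, ERR=3359/128
(0,3): OLD=72665/2048 → NEW=0, ERR=72665/2048
(0,4): OLD=1458927/32768 → NEW=0, ERR=1458927/32768
(0,5): OLD=15455369/524288 → NEW=0, ERR=15455369/524288
(1,0): OLD=9387/128 → NEW=0, ERR=9387/128
(1,1): OLD=96749/1024 → NEW=0, ERR=96749/1024
(1,2): OLD=3555633/32768 → NEW=0, ERR=3555633/32768
(1,3): OLD=15669501/131072 → NEW=0, ERR=15669501/131072
(1,4): OLD=1031470327/8388608 → NEW=0, ERR=1031470327/8388608
(1,5): OLD=15272658065/134217728 → NEW=0, ERR=15272658065/134217728
(2,0): OLD=2435199/16384 → NEW=255, ERR=-1742721/16384
(2,1): OLD=55007653/524288 → NEW=0, ERR=55007653/524288
(2,2): OLD=1762711727/8388608 → NEW=255, ERR=-376383313/8388608
(2,3): OLD=10305644663/67108864 → NEW=255, ERR=-6807115657/67108864
(2,4): OLD=259534947685/2147483648 → NEW=0, ERR=259534947685/2147483648
(2,5): OLD=6669868042771/34359738368 → NEW=255, ERR=-2091865241069/34359738368
(3,0): OLD=1001872463/8388608 → NEW=0, ERR=1001872463/8388608
(3,1): OLD=14561151203/67108864 → NEW=255, ERR=-2551609117/67108864
(3,2): OLD=51476574905/536870912 → NEW=0, ERR=51476574905/536870912
(3,3): OLD=5982258632139/34359738368 → NEW=255, ERR=-2779474651701/34359738368
(3,4): OLD=31232067152427/274877906944 → NEW=0, ERR=31232067152427/274877906944
(3,5): OLD=810285124349093/4398046511104 → NEW=255, ERR=-311216735982427/4398046511104
(4,0): OLD=225693599489/1073741824 → NEW=255, ERR=-48110565631/1073741824
(4,1): OLD=2902673543117/17179869184 → NEW=255, ERR=-1478193098803/17179869184
(4,2): OLD=86188510890967/549755813888 → NEW=255, ERR=-53999221650473/549755813888
(4,3): OLD=1187864263836499/8796093022208 → NEW=255, ERR=-1055139456826541/8796093022208
(4,4): OLD=20224319035476227/140737488355328 → NEW=255, ERR=-15663740495132413/140737488355328
(4,5): OLD=259622123808586805/2251799813685248 → NEW=0, ERR=259622123808586805/2251799813685248
(5,0): OLD=49715813818295/274877906944 → NEW=255, ERR=-20378052452425/274877906944
(5,1): OLD=1129949536944551/8796093022208 → NEW=255, ERR=-1113054183718489/8796093022208
(5,2): OLD=7464338591519069/70368744177664 → NEW=0, ERR=7464338591519069/70368744177664
(5,3): OLD=441159721635868431/2251799813685248 → NEW=255, ERR=-133049230853869809/2251799813685248
(5,4): OLD=808351867647042623/4503599627370496 → NEW=255, ERR=-340066037332433857/4503599627370496
(5,5): OLD=15495132375220811819/72057594037927936 → NEW=255, ERR=-2879554104450811861/72057594037927936
Row 0: ......
Row 1: ......
Row 2: #.##.#
Row 3: .#.#.#
Row 4: #####.
Row 5: ##.###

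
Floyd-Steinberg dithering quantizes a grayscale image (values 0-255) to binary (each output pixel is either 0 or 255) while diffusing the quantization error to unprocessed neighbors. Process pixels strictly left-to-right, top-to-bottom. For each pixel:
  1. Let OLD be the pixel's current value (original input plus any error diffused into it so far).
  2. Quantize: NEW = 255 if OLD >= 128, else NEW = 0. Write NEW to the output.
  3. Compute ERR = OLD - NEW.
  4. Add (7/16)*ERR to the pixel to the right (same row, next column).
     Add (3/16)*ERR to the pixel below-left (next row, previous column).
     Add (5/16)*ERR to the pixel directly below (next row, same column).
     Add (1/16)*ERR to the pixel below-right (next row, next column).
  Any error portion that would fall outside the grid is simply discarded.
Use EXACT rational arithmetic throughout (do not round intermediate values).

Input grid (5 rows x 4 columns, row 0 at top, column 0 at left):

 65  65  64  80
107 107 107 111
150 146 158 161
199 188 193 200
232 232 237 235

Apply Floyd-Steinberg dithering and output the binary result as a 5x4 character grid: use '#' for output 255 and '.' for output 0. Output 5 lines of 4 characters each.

(0,0): OLD=65 → NEW=0, ERR=65
(0,1): OLD=1495/16 → NEW=0, ERR=1495/16
(0,2): OLD=26849/256 → NEW=0, ERR=26849/256
(0,3): OLD=515623/4096 → NEW=0, ERR=515623/4096
(1,0): OLD=37077/256 → NEW=255, ERR=-28203/256
(1,1): OLD=228819/2048 → NEW=0, ERR=228819/2048
(1,2): OLD=14293327/65536 → NEW=255, ERR=-2418353/65536
(1,3): OLD=147586649/1048576 → NEW=255, ERR=-119800231/1048576
(2,0): OLD=4473537/32768 → NEW=255, ERR=-3882303/32768
(2,1): OLD=120875867/1048576 → NEW=0, ERR=120875867/1048576
(2,2): OLD=382652199/2097152 → NEW=255, ERR=-152121561/2097152
(2,3): OLD=3062023019/33554432 → NEW=0, ERR=3062023019/33554432
(3,0): OLD=3080125105/16777216 → NEW=255, ERR=-1198064975/16777216
(3,1): OLD=46110823663/268435456 → NEW=255, ERR=-22340217617/268435456
(3,2): OLD=679622140177/4294967296 → NEW=255, ERR=-415594520303/4294967296
(3,3): OLD=12482883480311/68719476736 → NEW=255, ERR=-5040583087369/68719476736
(4,0): OLD=833566561821/4294967296 → NEW=255, ERR=-261650098659/4294967296
(4,1): OLD=5385331154135/34359738368 → NEW=255, ERR=-3376402129705/34359738368
(4,2): OLD=159226219370743/1099511627776 → NEW=255, ERR=-121149245712137/1099511627776
(4,3): OLD=2776480156265713/17592186044416 → NEW=255, ERR=-1709527285060367/17592186044416
Row 0: ....
Row 1: #.##
Row 2: #.#.
Row 3: ####
Row 4: ####

Answer: ....
#.##
#.#.
####
####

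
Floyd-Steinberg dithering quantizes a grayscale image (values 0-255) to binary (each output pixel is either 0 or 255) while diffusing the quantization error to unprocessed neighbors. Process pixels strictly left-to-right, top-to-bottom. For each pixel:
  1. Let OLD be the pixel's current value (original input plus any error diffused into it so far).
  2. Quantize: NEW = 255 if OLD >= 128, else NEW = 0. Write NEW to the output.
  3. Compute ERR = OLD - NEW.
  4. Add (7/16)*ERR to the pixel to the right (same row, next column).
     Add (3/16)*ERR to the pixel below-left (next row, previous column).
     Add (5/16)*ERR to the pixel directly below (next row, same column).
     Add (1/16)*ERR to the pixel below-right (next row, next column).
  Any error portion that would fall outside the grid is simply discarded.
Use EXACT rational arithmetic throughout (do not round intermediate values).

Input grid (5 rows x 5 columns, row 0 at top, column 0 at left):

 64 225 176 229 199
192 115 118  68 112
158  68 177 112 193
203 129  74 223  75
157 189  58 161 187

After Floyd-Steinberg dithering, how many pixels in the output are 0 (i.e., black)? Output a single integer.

Answer: 10

Derivation:
(0,0): OLD=64 → NEW=0, ERR=64
(0,1): OLD=253 → NEW=255, ERR=-2
(0,2): OLD=1401/8 → NEW=255, ERR=-639/8
(0,3): OLD=24839/128 → NEW=255, ERR=-7801/128
(0,4): OLD=352945/2048 → NEW=255, ERR=-169295/2048
(1,0): OLD=1693/8 → NEW=255, ERR=-347/8
(1,1): OLD=5403/64 → NEW=0, ERR=5403/64
(1,2): OLD=242527/2048 → NEW=0, ERR=242527/2048
(1,3): OLD=657591/8192 → NEW=0, ERR=657591/8192
(1,4): OLD=15398037/131072 → NEW=0, ERR=15398037/131072
(2,0): OLD=164121/1024 → NEW=255, ERR=-96999/1024
(2,1): OLD=2373467/32768 → NEW=0, ERR=2373467/32768
(2,2): OLD=139472833/524288 → NEW=255, ERR=5779393/524288
(2,3): OLD=1437272323/8388608 → NEW=255, ERR=-701822717/8388608
(2,4): OLD=26592007509/134217728 → NEW=255, ERR=-7633513131/134217728
(3,0): OLD=98031025/524288 → NEW=255, ERR=-35662415/524288
(3,1): OLD=495022789/4194304 → NEW=0, ERR=495022789/4194304
(3,2): OLD=15826921759/134217728 → NEW=0, ERR=15826921759/134217728
(3,3): OLD=64013809209/268435456 → NEW=255, ERR=-4437232071/268435456
(3,4): OLD=192268464449/4294967296 → NEW=0, ERR=192268464449/4294967296
(4,0): OLD=10594663415/67108864 → NEW=255, ERR=-6518096905/67108864
(4,1): OLD=432175886079/2147483648 → NEW=255, ERR=-115432444161/2147483648
(4,2): OLD=2597949555201/34359738368 → NEW=0, ERR=2597949555201/34359738368
(4,3): OLD=112522639514015/549755813888 → NEW=255, ERR=-27665093027425/549755813888
(4,4): OLD=1565178109926873/8796093022208 → NEW=255, ERR=-677825610736167/8796093022208
Output grid:
  Row 0: .####  (1 black, running=1)
  Row 1: #....  (4 black, running=5)
  Row 2: #.###  (1 black, running=6)
  Row 3: #..#.  (3 black, running=9)
  Row 4: ##.##  (1 black, running=10)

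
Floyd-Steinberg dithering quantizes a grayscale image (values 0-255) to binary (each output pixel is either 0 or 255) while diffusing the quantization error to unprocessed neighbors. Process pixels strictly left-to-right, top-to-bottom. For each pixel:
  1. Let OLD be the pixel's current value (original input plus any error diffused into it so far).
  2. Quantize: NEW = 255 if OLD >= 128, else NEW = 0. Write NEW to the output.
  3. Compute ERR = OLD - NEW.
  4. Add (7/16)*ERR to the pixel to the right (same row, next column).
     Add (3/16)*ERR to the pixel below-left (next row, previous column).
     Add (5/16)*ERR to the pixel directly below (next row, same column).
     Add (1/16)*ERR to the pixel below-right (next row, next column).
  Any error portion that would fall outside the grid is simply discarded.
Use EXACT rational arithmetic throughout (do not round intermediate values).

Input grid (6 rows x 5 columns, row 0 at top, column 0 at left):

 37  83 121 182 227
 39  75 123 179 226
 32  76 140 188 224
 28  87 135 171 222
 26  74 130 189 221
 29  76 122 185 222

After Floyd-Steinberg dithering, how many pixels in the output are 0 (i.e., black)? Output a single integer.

Answer: 15

Derivation:
(0,0): OLD=37 → NEW=0, ERR=37
(0,1): OLD=1587/16 → NEW=0, ERR=1587/16
(0,2): OLD=42085/256 → NEW=255, ERR=-23195/256
(0,3): OLD=583107/4096 → NEW=255, ERR=-461373/4096
(0,4): OLD=11647061/65536 → NEW=255, ERR=-5064619/65536
(1,0): OLD=17705/256 → NEW=0, ERR=17705/256
(1,1): OLD=248991/2048 → NEW=0, ERR=248991/2048
(1,2): OLD=8713355/65536 → NEW=255, ERR=-7998325/65536
(1,3): OLD=18416303/262144 → NEW=0, ERR=18416303/262144
(1,4): OLD=946006573/4194304 → NEW=255, ERR=-123540947/4194304
(2,0): OLD=2503749/32768 → NEW=0, ERR=2503749/32768
(2,1): OLD=135120327/1048576 → NEW=255, ERR=-132266553/1048576
(2,2): OLD=1131557397/16777216 → NEW=0, ERR=1131557397/16777216
(2,3): OLD=60749921903/268435456 → NEW=255, ERR=-7701119377/268435456
(2,4): OLD=887490029897/4294967296 → NEW=255, ERR=-207726630583/4294967296
(3,0): OLD=473562229/16777216 → NEW=0, ERR=473562229/16777216
(3,1): OLD=10382043857/134217728 → NEW=0, ERR=10382043857/134217728
(3,2): OLD=758730195019/4294967296 → NEW=255, ERR=-336486465461/4294967296
(3,3): OLD=1055754314419/8589934592 → NEW=0, ERR=1055754314419/8589934592
(3,4): OLD=35578025745823/137438953472 → NEW=255, ERR=531092610463/137438953472
(4,0): OLD=105923195579/2147483648 → NEW=0, ERR=105923195579/2147483648
(4,1): OLD=7341065567931/68719476736 → NEW=0, ERR=7341065567931/68719476736
(4,2): OLD=198058763350357/1099511627776 → NEW=255, ERR=-82316701732523/1099511627776
(4,3): OLD=3350994698988219/17592186044416 → NEW=255, ERR=-1135012742337861/17592186044416
(4,4): OLD=56762964763316381/281474976710656 → NEW=255, ERR=-15013154297900899/281474976710656
(5,0): OLD=70856745201937/1099511627776 → NEW=0, ERR=70856745201937/1099511627776
(5,1): OLD=1113785586081267/8796093022208 → NEW=0, ERR=1113785586081267/8796093022208
(5,2): OLD=41821883783612683/281474976710656 → NEW=255, ERR=-29954235277604597/281474976710656
(5,3): OLD=116643181549013029/1125899906842624 → NEW=0, ERR=116643181549013029/1125899906842624
(5,4): OLD=4442794838480450567/18014398509481984 → NEW=255, ERR=-150876781437455353/18014398509481984
Output grid:
  Row 0: ..###  (2 black, running=2)
  Row 1: ..#.#  (3 black, running=5)
  Row 2: .#.##  (2 black, running=7)
  Row 3: ..#.#  (3 black, running=10)
  Row 4: ..###  (2 black, running=12)
  Row 5: ..#.#  (3 black, running=15)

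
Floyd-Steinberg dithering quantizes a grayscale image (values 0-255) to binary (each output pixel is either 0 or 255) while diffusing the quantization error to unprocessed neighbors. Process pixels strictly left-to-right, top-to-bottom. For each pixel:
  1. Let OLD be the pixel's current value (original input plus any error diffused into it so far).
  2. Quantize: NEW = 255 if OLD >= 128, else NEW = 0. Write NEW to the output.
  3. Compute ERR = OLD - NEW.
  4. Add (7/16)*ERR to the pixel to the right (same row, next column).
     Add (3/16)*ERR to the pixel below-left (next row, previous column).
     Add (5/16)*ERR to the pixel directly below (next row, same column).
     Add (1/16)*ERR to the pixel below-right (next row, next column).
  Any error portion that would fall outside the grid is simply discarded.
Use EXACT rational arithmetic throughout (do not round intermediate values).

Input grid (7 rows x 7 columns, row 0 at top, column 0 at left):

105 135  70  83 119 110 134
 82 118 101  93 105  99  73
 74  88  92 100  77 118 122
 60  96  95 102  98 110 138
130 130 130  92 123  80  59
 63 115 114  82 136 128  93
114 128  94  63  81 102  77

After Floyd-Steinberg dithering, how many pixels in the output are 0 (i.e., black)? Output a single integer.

(0,0): OLD=105 → NEW=0, ERR=105
(0,1): OLD=2895/16 → NEW=255, ERR=-1185/16
(0,2): OLD=9625/256 → NEW=0, ERR=9625/256
(0,3): OLD=407343/4096 → NEW=0, ERR=407343/4096
(0,4): OLD=10650185/65536 → NEW=255, ERR=-6061495/65536
(0,5): OLD=72912895/1048576 → NEW=0, ERR=72912895/1048576
(0,6): OLD=2758537209/16777216 → NEW=255, ERR=-1519652871/16777216
(1,0): OLD=25837/256 → NEW=0, ERR=25837/256
(1,1): OLD=312571/2048 → NEW=255, ERR=-209669/2048
(1,2): OLD=5372439/65536 → NEW=0, ERR=5372439/65536
(1,3): OLD=37997899/262144 → NEW=255, ERR=-28848821/262144
(1,4): OLD=791939585/16777216 → NEW=0, ERR=791939585/16777216
(1,5): OLD=15920508753/134217728 → NEW=0, ERR=15920508753/134217728
(1,6): OLD=216756603295/2147483648 → NEW=0, ERR=216756603295/2147483648
(2,0): OLD=2829305/32768 → NEW=0, ERR=2829305/32768
(2,1): OLD=121069507/1048576 → NEW=0, ERR=121069507/1048576
(2,2): OLD=2367249161/16777216 → NEW=255, ERR=-1910940919/16777216
(2,3): OLD=3993249793/134217728 → NEW=0, ERR=3993249793/134217728
(2,4): OLD=128988751377/1073741824 → NEW=0, ERR=128988751377/1073741824
(2,5): OLD=7885570423707/34359738368 → NEW=255, ERR=-876162860133/34359738368
(2,6): OLD=82353247777773/549755813888 → NEW=255, ERR=-57834484763667/549755813888
(3,0): OLD=1822530281/16777216 → NEW=0, ERR=1822530281/16777216
(3,1): OLD=21964428853/134217728 → NEW=255, ERR=-12261091787/134217728
(3,2): OLD=34611156783/1073741824 → NEW=0, ERR=34611156783/1073741824
(3,3): OLD=604755195321/4294967296 → NEW=255, ERR=-490461465159/4294967296
(3,4): OLD=45442211299049/549755813888 → NEW=0, ERR=45442211299049/549755813888
(3,5): OLD=554055734569803/4398046511104 → NEW=0, ERR=554055734569803/4398046511104
(3,6): OLD=11163748601862549/70368744177664 → NEW=255, ERR=-6780281163441771/70368744177664
(4,0): OLD=315290810119/2147483648 → NEW=255, ERR=-232317520121/2147483648
(4,1): OLD=2300606820699/34359738368 → NEW=0, ERR=2300606820699/34359738368
(4,2): OLD=78200373974325/549755813888 → NEW=255, ERR=-61987358567115/549755813888
(4,3): OLD=107740628270807/4398046511104 → NEW=0, ERR=107740628270807/4398046511104
(4,4): OLD=6193581523548437/35184372088832 → NEW=255, ERR=-2778433359103723/35184372088832
(4,5): OLD=80974143841494997/1125899906842624 → NEW=0, ERR=80974143841494997/1125899906842624
(4,6): OLD=1229084293924429923/18014398509481984 → NEW=0, ERR=1229084293924429923/18014398509481984
(5,0): OLD=22951035127361/549755813888 → NEW=0, ERR=22951035127361/549755813888
(5,1): OLD=555410564124523/4398046511104 → NEW=0, ERR=555410564124523/4398046511104
(5,2): OLD=5024058000151325/35184372088832 → NEW=255, ERR=-3947956882500835/35184372088832
(5,3): OLD=5266666054133745/281474976710656 → NEW=0, ERR=5266666054133745/281474976710656
(5,4): OLD=2423379541710510587/18014398509481984 → NEW=255, ERR=-2170292078207395333/18014398509481984
(5,5): OLD=15222035054599559627/144115188075855872 → NEW=0, ERR=15222035054599559627/144115188075855872
(5,6): OLD=380525707407759011461/2305843009213693952 → NEW=255, ERR=-207464259941732946299/2305843009213693952
(6,0): OLD=10606309933721705/70368744177664 → NEW=255, ERR=-7337719831582615/70368744177664
(6,1): OLD=116433985586036605/1125899906842624 → NEW=0, ERR=116433985586036605/1125899906842624
(6,2): OLD=2082103354858911959/18014398509481984 → NEW=0, ERR=2082103354858911959/18014398509481984
(6,3): OLD=12943170080215204233/144115188075855872 → NEW=0, ERR=12943170080215204233/144115188075855872
(6,4): OLD=29865803670379372843/288230376151711744 → NEW=0, ERR=29865803670379372843/288230376151711744
(6,5): OLD=5753193435110212737511/36893488147419103232 → NEW=255, ERR=-3654646042481658586649/36893488147419103232
(6,6): OLD=7169955278887576635873/590295810358705651712 → NEW=0, ERR=7169955278887576635873/590295810358705651712
Output grid:
  Row 0: .#..#.#  (4 black, running=4)
  Row 1: .#.#...  (5 black, running=9)
  Row 2: ..#..##  (4 black, running=13)
  Row 3: .#.#..#  (4 black, running=17)
  Row 4: #.#.#..  (4 black, running=21)
  Row 5: ..#.#.#  (4 black, running=25)
  Row 6: #....#.  (5 black, running=30)

Answer: 30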